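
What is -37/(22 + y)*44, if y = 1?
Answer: -1628/23 ≈ -70.783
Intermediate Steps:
-37/(22 + y)*44 = -37/(22 + 1)*44 = -37/23*44 = -1628/23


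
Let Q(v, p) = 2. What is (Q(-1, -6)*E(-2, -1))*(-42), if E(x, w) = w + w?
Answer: 168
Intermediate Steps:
E(x, w) = 2*w
(Q(-1, -6)*E(-2, -1))*(-42) = (2*(2*(-1)))*(-42) = (2*(-2))*(-42) = -4*(-42) = 168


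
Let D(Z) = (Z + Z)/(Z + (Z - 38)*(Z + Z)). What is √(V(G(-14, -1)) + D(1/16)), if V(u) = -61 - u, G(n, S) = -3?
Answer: 3*I*√2313338/599 ≈ 7.6175*I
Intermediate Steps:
D(Z) = 2*Z/(Z + 2*Z*(-38 + Z)) (D(Z) = (2*Z)/(Z + (-38 + Z)*(2*Z)) = (2*Z)/(Z + 2*Z*(-38 + Z)) = 2*Z/(Z + 2*Z*(-38 + Z)))
√(V(G(-14, -1)) + D(1/16)) = √((-61 - 1*(-3)) + 2/(-75 + 2/16)) = √((-61 + 3) + 2/(-75 + 2*(1/16))) = √(-58 + 2/(-75 + ⅛)) = √(-58 + 2/(-599/8)) = √(-58 + 2*(-8/599)) = √(-58 - 16/599) = √(-34758/599) = 3*I*√2313338/599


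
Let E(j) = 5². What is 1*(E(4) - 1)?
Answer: 24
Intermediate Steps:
E(j) = 25
1*(E(4) - 1) = 1*(25 - 1) = 1*24 = 24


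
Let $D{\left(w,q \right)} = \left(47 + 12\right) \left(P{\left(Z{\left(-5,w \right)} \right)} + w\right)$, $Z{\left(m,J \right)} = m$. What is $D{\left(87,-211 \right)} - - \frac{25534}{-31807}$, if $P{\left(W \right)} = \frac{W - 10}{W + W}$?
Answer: $\frac{19535849}{3742} \approx 5220.7$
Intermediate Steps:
$P{\left(W \right)} = \frac{-10 + W}{2 W}$
$D{\left(w,q \right)} = \frac{177}{2} + 59 w$ ($D{\left(w,q \right)} = \left(47 + 12\right) \left(\frac{-10 - 5}{2 \left(-5\right)} + w\right) = 59 \left(\frac{1}{2} \left(- \frac{1}{5}\right) \left(-15\right) + w\right) = 59 \left(\frac{3}{2} + w\right) = \frac{177}{2} + 59 w$)
$D{\left(87,-211 \right)} - - \frac{25534}{-31807} = \left(\frac{177}{2} + 59 \cdot 87\right) - - \frac{25534}{-31807} = \left(\frac{177}{2} + 5133\right) - \left(-25534\right) \left(- \frac{1}{31807}\right) = \frac{10443}{2} - \frac{1502}{1871} = \frac{19535849}{3742}$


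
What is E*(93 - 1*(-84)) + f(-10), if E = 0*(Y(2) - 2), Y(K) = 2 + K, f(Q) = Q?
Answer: -10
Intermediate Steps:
E = 0 (E = 0*((2 + 2) - 2) = 0*(4 - 2) = 0*2 = 0)
E*(93 - 1*(-84)) + f(-10) = 0*(93 - 1*(-84)) - 10 = 0*(93 + 84) - 10 = 0*177 - 10 = 0 - 10 = -10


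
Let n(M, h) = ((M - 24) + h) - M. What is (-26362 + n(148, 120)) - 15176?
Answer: -41442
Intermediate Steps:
n(M, h) = -24 + h (n(M, h) = ((-24 + M) + h) - M = (-24 + M + h) - M = -24 + h)
(-26362 + n(148, 120)) - 15176 = (-26362 + (-24 + 120)) - 15176 = (-26362 + 96) - 15176 = -26266 - 15176 = -41442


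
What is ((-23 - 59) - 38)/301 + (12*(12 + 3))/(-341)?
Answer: -95100/102641 ≈ -0.92653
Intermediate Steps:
((-23 - 59) - 38)/301 + (12*(12 + 3))/(-341) = (-82 - 38)*(1/301) + (12*15)*(-1/341) = -120*1/301 + 180*(-1/341) = -120/301 - 180/341 = -95100/102641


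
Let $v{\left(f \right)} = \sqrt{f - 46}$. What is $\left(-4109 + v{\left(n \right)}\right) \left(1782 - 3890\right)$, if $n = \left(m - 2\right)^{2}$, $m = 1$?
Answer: $8661772 - 6324 i \sqrt{5} \approx 8.6618 \cdot 10^{6} - 14141.0 i$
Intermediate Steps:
$n = 1$ ($n = \left(1 - 2\right)^{2} = \left(-1\right)^{2} = 1$)
$v{\left(f \right)} = \sqrt{-46 + f}$
$\left(-4109 + v{\left(n \right)}\right) \left(1782 - 3890\right) = \left(-4109 + \sqrt{-46 + 1}\right) \left(1782 - 3890\right) = \left(-4109 + \sqrt{-45}\right) \left(-2108\right) = \left(-4109 + 3 i \sqrt{5}\right) \left(-2108\right) = 8661772 - 6324 i \sqrt{5}$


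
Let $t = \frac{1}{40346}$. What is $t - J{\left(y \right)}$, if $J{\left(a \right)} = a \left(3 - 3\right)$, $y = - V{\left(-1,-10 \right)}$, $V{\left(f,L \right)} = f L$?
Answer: $\frac{1}{40346} \approx 2.4786 \cdot 10^{-5}$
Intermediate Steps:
$V{\left(f,L \right)} = L f$
$y = -10$ ($y = - \left(-10\right) \left(-1\right) = \left(-1\right) 10 = -10$)
$J{\left(a \right)} = 0$ ($J{\left(a \right)} = a \left(3 - 3\right) = a 0 = 0$)
$t = \frac{1}{40346} \approx 2.4786 \cdot 10^{-5}$
$t - J{\left(y \right)} = \frac{1}{40346} - 0 = \frac{1}{40346} + 0 = \frac{1}{40346}$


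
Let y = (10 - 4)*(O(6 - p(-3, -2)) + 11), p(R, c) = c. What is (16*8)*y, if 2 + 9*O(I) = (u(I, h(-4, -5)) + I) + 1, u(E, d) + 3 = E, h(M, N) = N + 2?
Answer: 9472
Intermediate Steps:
h(M, N) = 2 + N
u(E, d) = -3 + E
O(I) = -4/9 + 2*I/9 (O(I) = -2/9 + (((-3 + I) + I) + 1)/9 = -2/9 + ((-3 + 2*I) + 1)/9 = -2/9 + (-2 + 2*I)/9 = -2/9 + (-2/9 + 2*I/9) = -4/9 + 2*I/9)
y = 74 (y = (10 - 4)*((-4/9 + 2*(6 - 1*(-2))/9) + 11) = 6*((-4/9 + 2*(6 + 2)/9) + 11) = 6*((-4/9 + (2/9)*8) + 11) = 6*((-4/9 + 16/9) + 11) = 6*(4/3 + 11) = 6*(37/3) = 74)
(16*8)*y = (16*8)*74 = 128*74 = 9472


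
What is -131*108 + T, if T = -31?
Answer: -14179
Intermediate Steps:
-131*108 + T = -131*108 - 31 = -14148 - 31 = -14179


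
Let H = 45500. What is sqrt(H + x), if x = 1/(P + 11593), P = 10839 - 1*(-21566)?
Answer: sqrt(88079992225998)/43998 ≈ 213.31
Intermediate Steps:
P = 32405 (P = 10839 + 21566 = 32405)
x = 1/43998 (x = 1/(32405 + 11593) = 1/43998 ≈ 2.2728e-5)
sqrt(H + x) = sqrt(45500 + 1/43998) = sqrt(2001909001/43998) = sqrt(88079992225998)/43998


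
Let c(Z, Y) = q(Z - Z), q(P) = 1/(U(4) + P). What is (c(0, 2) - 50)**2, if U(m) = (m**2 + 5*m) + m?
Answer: 3996001/1600 ≈ 2497.5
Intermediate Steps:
U(m) = m**2 + 6*m
q(P) = 1/(40 + P) (q(P) = 1/(4*(6 + 4) + P) = 1/(4*10 + P) = 1/(40 + P))
c(Z, Y) = 1/40 (c(Z, Y) = 1/(40 + (Z - Z)) = 1/(40 + 0) = 1/40)
(c(0, 2) - 50)**2 = (1/40 - 50)**2 = (-1999/40)**2 = 3996001/1600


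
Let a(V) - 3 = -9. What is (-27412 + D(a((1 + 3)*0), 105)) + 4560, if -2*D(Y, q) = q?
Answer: -45809/2 ≈ -22905.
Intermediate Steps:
a(V) = -6 (a(V) = 3 - 9 = -6)
D(Y, q) = -q/2
(-27412 + D(a((1 + 3)*0), 105)) + 4560 = (-27412 - ½*105) + 4560 = (-27412 - 105/2) + 4560 = -54929/2 + 4560 = -45809/2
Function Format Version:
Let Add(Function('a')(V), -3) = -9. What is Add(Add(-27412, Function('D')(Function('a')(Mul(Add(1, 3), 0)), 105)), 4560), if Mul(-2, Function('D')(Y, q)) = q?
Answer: Rational(-45809, 2) ≈ -22905.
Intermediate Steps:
Function('a')(V) = -6 (Function('a')(V) = Add(3, -9) = -6)
Function('D')(Y, q) = Mul(Rational(-1, 2), q)
Add(Add(-27412, Function('D')(Function('a')(Mul(Add(1, 3), 0)), 105)), 4560) = Add(Add(-27412, Mul(Rational(-1, 2), 105)), 4560) = Add(Add(-27412, Rational(-105, 2)), 4560) = Add(Rational(-54929, 2), 4560) = Rational(-45809, 2)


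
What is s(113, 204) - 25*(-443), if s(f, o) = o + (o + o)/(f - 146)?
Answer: 123933/11 ≈ 11267.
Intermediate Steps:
s(f, o) = o + 2*o/(-146 + f) (s(f, o) = o + (2*o)/(-146 + f) = o + 2*o/(-146 + f))
s(113, 204) - 25*(-443) = 204*(-144 + 113)/(-146 + 113) - 25*(-443) = 204*(-31)/(-33) - 1*(-11075) = 204*(-1/33)*(-31) + 11075 = 2108/11 + 11075 = 123933/11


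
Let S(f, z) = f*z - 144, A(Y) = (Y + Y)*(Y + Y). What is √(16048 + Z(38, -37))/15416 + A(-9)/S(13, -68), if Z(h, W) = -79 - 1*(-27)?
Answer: -81/257 + √3999/7708 ≈ -0.30697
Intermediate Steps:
Z(h, W) = -52 (Z(h, W) = -79 + 27 = -52)
A(Y) = 4*Y² (A(Y) = (2*Y)*(2*Y) = 4*Y²)
S(f, z) = -144 + f*z
√(16048 + Z(38, -37))/15416 + A(-9)/S(13, -68) = √(16048 - 52)/15416 + (4*(-9)²)/(-144 + 13*(-68)) = √15996*(1/15416) + (4*81)/(-144 - 884) = (2*√3999)*(1/15416) + 324/(-1028) = √3999/7708 + 324*(-1/1028) = √3999/7708 - 81/257 = -81/257 + √3999/7708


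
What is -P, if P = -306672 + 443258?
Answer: -136586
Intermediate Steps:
P = 136586
-P = -1*136586 = -136586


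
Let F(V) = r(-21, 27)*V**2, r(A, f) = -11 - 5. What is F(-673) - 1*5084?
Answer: -7251948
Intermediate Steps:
r(A, f) = -16
F(V) = -16*V**2
F(-673) - 1*5084 = -16*(-673)**2 - 1*5084 = -16*452929 - 5084 = -7246864 - 5084 = -7251948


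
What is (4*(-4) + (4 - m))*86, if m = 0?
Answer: -1032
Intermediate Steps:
(4*(-4) + (4 - m))*86 = (4*(-4) + (4 - 1*0))*86 = (-16 + (4 + 0))*86 = (-16 + 4)*86 = -12*86 = -1032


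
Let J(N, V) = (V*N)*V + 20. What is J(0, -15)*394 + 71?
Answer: 7951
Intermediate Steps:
J(N, V) = 20 + N*V² (J(N, V) = (N*V)*V + 20 = N*V² + 20 = 20 + N*V²)
J(0, -15)*394 + 71 = (20 + 0*(-15)²)*394 + 71 = (20 + 0*225)*394 + 71 = (20 + 0)*394 + 71 = 20*394 + 71 = 7880 + 71 = 7951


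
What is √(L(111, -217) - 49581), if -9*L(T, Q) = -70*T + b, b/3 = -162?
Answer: I*√437973/3 ≈ 220.6*I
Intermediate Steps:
b = -486 (b = 3*(-162) = -486)
L(T, Q) = 54 + 70*T/9 (L(T, Q) = -(-70*T - 486)/9 = -(-486 - 70*T)/9 = 54 + 70*T/9)
√(L(111, -217) - 49581) = √((54 + (70/9)*111) - 49581) = √((54 + 2590/3) - 49581) = √(2752/3 - 49581) = √(-145991/3) = I*√437973/3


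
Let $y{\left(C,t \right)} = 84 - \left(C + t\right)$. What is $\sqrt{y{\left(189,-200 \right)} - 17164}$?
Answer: $13 i \sqrt{101} \approx 130.65 i$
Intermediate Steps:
$y{\left(C,t \right)} = 84 - C - t$ ($y{\left(C,t \right)} = 84 - \left(C + t\right) = 84 - C - t$)
$\sqrt{y{\left(189,-200 \right)} - 17164} = \sqrt{\left(84 - 189 - -200\right) - 17164} = \sqrt{\left(84 - 189 + 200\right) - 17164} = \sqrt{95 - 17164} = \sqrt{-17069} = 13 i \sqrt{101}$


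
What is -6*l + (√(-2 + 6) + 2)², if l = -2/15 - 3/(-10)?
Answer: 15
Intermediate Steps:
l = ⅙ (l = -2*1/15 - 3*(-⅒) = -2/15 + 3/10 = ⅙ ≈ 0.16667)
-6*l + (√(-2 + 6) + 2)² = -6*⅙ + (√(-2 + 6) + 2)² = -1 + (√4 + 2)² = -1 + (2 + 2)² = -1 + 4² = -1 + 16 = 15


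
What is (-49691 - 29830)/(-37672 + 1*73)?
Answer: 26507/12533 ≈ 2.1150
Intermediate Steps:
(-49691 - 29830)/(-37672 + 1*73) = -79521/(-37672 + 73) = -79521/(-37599) = -79521*(-1/37599) = 26507/12533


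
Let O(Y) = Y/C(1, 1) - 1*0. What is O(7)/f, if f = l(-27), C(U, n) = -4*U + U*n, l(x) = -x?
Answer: -7/81 ≈ -0.086420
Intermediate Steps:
f = 27 (f = -1*(-27) = 27)
O(Y) = -Y/3 (O(Y) = Y/((1*(-4 + 1))) - 1*0 = Y/((1*(-3))) + 0 = Y/(-3) + 0 = Y*(-1/3) + 0 = -Y/3 + 0 = -Y/3)
O(7)/f = -1/3*7/27 = -7/3*1/27 = -7/81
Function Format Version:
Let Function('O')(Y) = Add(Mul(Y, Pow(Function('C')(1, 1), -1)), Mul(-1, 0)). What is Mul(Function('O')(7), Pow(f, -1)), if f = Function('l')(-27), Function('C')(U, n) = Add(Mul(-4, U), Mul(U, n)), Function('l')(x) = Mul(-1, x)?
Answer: Rational(-7, 81) ≈ -0.086420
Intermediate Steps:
f = 27 (f = Mul(-1, -27) = 27)
Function('O')(Y) = Mul(Rational(-1, 3), Y) (Function('O')(Y) = Add(Mul(Y, Pow(Mul(1, Add(-4, 1)), -1)), Mul(-1, 0)) = Add(Mul(Y, Pow(Mul(1, -3), -1)), 0) = Add(Mul(Y, Pow(-3, -1)), 0) = Add(Mul(Y, Rational(-1, 3)), 0) = Add(Mul(Rational(-1, 3), Y), 0) = Mul(Rational(-1, 3), Y))
Mul(Function('O')(7), Pow(f, -1)) = Mul(Mul(Rational(-1, 3), 7), Pow(27, -1)) = Mul(Rational(-7, 3), Rational(1, 27)) = Rational(-7, 81)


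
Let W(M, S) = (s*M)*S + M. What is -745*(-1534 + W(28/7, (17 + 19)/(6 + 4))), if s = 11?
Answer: 1021842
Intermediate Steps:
W(M, S) = M + 11*M*S (W(M, S) = (11*M)*S + M = 11*M*S + M = M + 11*M*S)
-745*(-1534 + W(28/7, (17 + 19)/(6 + 4))) = -745*(-1534 + (28/7)*(1 + 11*((17 + 19)/(6 + 4)))) = -745*(-1534 + (28*(⅐))*(1 + 11*(36/10))) = -745*(-1534 + 4*(1 + 11*(36*(⅒)))) = -745*(-1534 + 4*(1 + 11*(18/5))) = -745*(-1534 + 4*(1 + 198/5)) = -745*(-1534 + 4*(203/5)) = -745*(-1534 + 812/5) = -745*(-6858/5) = 1021842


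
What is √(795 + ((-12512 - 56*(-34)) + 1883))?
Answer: I*√7930 ≈ 89.051*I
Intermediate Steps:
√(795 + ((-12512 - 56*(-34)) + 1883)) = √(795 + ((-12512 + 1904) + 1883)) = √(795 + (-10608 + 1883)) = √(795 - 8725) = √(-7930) = I*√7930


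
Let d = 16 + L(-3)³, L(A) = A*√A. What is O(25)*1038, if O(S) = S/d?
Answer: 415200/19939 - 2101950*I*√3/19939 ≈ 20.824 - 182.59*I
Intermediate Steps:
L(A) = A^(3/2)
d = 16 + 81*I*√3 (d = 16 + ((-3)^(3/2))³ = 16 + (-3*I*√3)³ = 16 + 81*I*√3 ≈ 16.0 + 140.3*I)
O(S) = S/(16 + 81*I*√3)
O(25)*1038 = ((16/19939)*25 - 81/19939*I*25*√3)*1038 = (400/19939 - 2025*I*√3/19939)*1038 = 415200/19939 - 2101950*I*√3/19939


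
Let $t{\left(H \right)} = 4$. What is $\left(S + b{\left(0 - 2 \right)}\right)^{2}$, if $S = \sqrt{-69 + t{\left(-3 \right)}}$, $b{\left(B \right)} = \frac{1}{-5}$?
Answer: $\frac{\left(1 - 5 i \sqrt{65}\right)^{2}}{25} \approx -64.96 - 3.2249 i$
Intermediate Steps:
$b{\left(B \right)} = - \frac{1}{5}$
$S = i \sqrt{65}$ ($S = \sqrt{-69 + 4} = \sqrt{-65} = i \sqrt{65} \approx 8.0623 i$)
$\left(S + b{\left(0 - 2 \right)}\right)^{2} = \left(i \sqrt{65} - \frac{1}{5}\right)^{2} = \left(- \frac{1}{5} + i \sqrt{65}\right)^{2}$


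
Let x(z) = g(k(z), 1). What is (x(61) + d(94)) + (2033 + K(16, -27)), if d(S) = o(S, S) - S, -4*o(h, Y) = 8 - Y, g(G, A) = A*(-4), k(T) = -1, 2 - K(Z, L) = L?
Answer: 3971/2 ≈ 1985.5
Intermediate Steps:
K(Z, L) = 2 - L
g(G, A) = -4*A
o(h, Y) = -2 + Y/4 (o(h, Y) = -(8 - Y)/4 = -2 + Y/4)
x(z) = -4 (x(z) = -4*1 = -4)
d(S) = -2 - 3*S/4 (d(S) = (-2 + S/4) - S = -2 - 3*S/4)
(x(61) + d(94)) + (2033 + K(16, -27)) = (-4 + (-2 - 3/4*94)) + (2033 + (2 - 1*(-27))) = (-4 + (-2 - 141/2)) + (2033 + (2 + 27)) = (-4 - 145/2) + (2033 + 29) = -153/2 + 2062 = 3971/2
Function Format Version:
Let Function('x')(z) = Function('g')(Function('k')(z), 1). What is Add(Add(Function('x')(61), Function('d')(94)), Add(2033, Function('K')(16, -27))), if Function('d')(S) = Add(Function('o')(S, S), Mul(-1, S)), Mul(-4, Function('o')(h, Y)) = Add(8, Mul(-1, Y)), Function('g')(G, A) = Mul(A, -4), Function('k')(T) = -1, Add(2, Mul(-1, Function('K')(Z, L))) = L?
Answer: Rational(3971, 2) ≈ 1985.5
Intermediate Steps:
Function('K')(Z, L) = Add(2, Mul(-1, L))
Function('g')(G, A) = Mul(-4, A)
Function('o')(h, Y) = Add(-2, Mul(Rational(1, 4), Y)) (Function('o')(h, Y) = Mul(Rational(-1, 4), Add(8, Mul(-1, Y))) = Add(-2, Mul(Rational(1, 4), Y)))
Function('x')(z) = -4 (Function('x')(z) = Mul(-4, 1) = -4)
Function('d')(S) = Add(-2, Mul(Rational(-3, 4), S)) (Function('d')(S) = Add(Add(-2, Mul(Rational(1, 4), S)), Mul(-1, S)) = Add(-2, Mul(Rational(-3, 4), S)))
Add(Add(Function('x')(61), Function('d')(94)), Add(2033, Function('K')(16, -27))) = Add(Add(-4, Add(-2, Mul(Rational(-3, 4), 94))), Add(2033, Add(2, Mul(-1, -27)))) = Add(Add(-4, Add(-2, Rational(-141, 2))), Add(2033, Add(2, 27))) = Add(Add(-4, Rational(-145, 2)), Add(2033, 29)) = Add(Rational(-153, 2), 2062) = Rational(3971, 2)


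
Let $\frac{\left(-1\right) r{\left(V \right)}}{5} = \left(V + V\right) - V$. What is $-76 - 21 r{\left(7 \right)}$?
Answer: $659$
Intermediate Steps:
$r{\left(V \right)} = - 5 V$ ($r{\left(V \right)} = - 5 \left(\left(V + V\right) - V\right) = - 5 \left(2 V - V\right) = - 5 V$)
$-76 - 21 r{\left(7 \right)} = -76 - 21 \left(\left(-5\right) 7\right) = -76 - -735 = -76 + 735 = 659$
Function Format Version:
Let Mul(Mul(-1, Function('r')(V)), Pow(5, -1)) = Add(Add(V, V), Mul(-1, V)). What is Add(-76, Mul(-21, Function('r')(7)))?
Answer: 659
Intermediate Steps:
Function('r')(V) = Mul(-5, V) (Function('r')(V) = Mul(-5, Add(Add(V, V), Mul(-1, V))) = Mul(-5, Add(Mul(2, V), Mul(-1, V))) = Mul(-5, V))
Add(-76, Mul(-21, Function('r')(7))) = Add(-76, Mul(-21, Mul(-5, 7))) = Add(-76, Mul(-21, -35)) = Add(-76, 735) = 659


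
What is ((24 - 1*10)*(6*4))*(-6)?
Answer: -2016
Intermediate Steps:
((24 - 1*10)*(6*4))*(-6) = ((24 - 10)*24)*(-6) = (14*24)*(-6) = 336*(-6) = -2016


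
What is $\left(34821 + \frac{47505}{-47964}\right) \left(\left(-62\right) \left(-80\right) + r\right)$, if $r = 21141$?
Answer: $\frac{14530487071613}{15988} \approx 9.0884 \cdot 10^{8}$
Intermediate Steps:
$\left(34821 + \frac{47505}{-47964}\right) \left(\left(-62\right) \left(-80\right) + r\right) = \left(34821 + \frac{47505}{-47964}\right) \left(\left(-62\right) \left(-80\right) + 21141\right) = \left(34821 + 47505 \left(- \frac{1}{47964}\right)\right) \left(4960 + 21141\right) = \left(34821 - \frac{15835}{15988}\right) 26101 = \frac{556702313}{15988} \cdot 26101 = \frac{14530487071613}{15988}$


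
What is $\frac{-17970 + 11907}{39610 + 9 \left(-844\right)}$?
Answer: $- \frac{6063}{32014} \approx -0.18939$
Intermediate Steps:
$\frac{-17970 + 11907}{39610 + 9 \left(-844\right)} = - \frac{6063}{39610 - 7596} = - \frac{6063}{32014}$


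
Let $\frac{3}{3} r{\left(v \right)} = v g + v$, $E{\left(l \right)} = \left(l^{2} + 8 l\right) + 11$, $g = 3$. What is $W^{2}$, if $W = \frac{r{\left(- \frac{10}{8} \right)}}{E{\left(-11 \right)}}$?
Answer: $\frac{25}{1936} \approx 0.012913$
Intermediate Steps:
$E{\left(l \right)} = 11 + l^{2} + 8 l$
$r{\left(v \right)} = 4 v$ ($r{\left(v \right)} = v 3 + v = 3 v + v = 4 v$)
$W = - \frac{5}{44}$ ($W = \frac{4 \left(- \frac{10}{8}\right)}{11 + \left(-11\right)^{2} + 8 \left(-11\right)} = \frac{4 \left(\left(-10\right) \frac{1}{8}\right)}{11 + 121 - 88} = \frac{4 \left(- \frac{5}{4}\right)}{44} = \left(-5\right) \frac{1}{44} = - \frac{5}{44} \approx -0.11364$)
$W^{2} = \left(- \frac{5}{44}\right)^{2} = \frac{25}{1936}$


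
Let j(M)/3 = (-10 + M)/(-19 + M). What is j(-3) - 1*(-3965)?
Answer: 87269/22 ≈ 3966.8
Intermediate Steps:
j(M) = 3*(-10 + M)/(-19 + M) (j(M) = 3*((-10 + M)/(-19 + M)) = 3*(-10 + M)/(-19 + M))
j(-3) - 1*(-3965) = 3*(-10 - 3)/(-19 - 3) - 1*(-3965) = 3*(-13)/(-22) + 3965 = 3*(-1/22)*(-13) + 3965 = 39/22 + 3965 = 87269/22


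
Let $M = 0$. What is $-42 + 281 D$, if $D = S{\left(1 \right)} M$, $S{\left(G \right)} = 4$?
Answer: $-42$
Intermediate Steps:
$D = 0$ ($D = 4 \cdot 0 = 0$)
$-42 + 281 D = -42 + 281 \cdot 0 = -42 + 0 = -42$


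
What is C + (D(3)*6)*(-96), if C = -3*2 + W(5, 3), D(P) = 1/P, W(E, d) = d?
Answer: -195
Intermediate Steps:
D(P) = 1/P
C = -3 (C = -3*2 + 3 = -6 + 3 = -3)
C + (D(3)*6)*(-96) = -3 + (6/3)*(-96) = -3 + ((1/3)*6)*(-96) = -3 + 2*(-96) = -3 - 192 = -195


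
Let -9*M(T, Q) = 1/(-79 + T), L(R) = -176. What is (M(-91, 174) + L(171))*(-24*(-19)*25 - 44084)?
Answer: 4400557418/765 ≈ 5.7524e+6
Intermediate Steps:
M(T, Q) = -1/(9*(-79 + T))
(M(-91, 174) + L(171))*(-24*(-19)*25 - 44084) = (-1/(-711 + 9*(-91)) - 176)*(-24*(-19)*25 - 44084) = (-1/(-711 - 819) - 176)*(456*25 - 44084) = (-1/(-1530) - 176)*(11400 - 44084) = (-1*(-1/1530) - 176)*(-32684) = (1/1530 - 176)*(-32684) = -269279/1530*(-32684) = 4400557418/765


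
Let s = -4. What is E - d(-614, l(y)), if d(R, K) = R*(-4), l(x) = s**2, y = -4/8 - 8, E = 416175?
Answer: 413719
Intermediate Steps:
y = -17/2 (y = -4*1/8 - 8 = -1/2 - 8 = -17/2 ≈ -8.5000)
l(x) = 16 (l(x) = (-4)**2 = 16)
d(R, K) = -4*R
E - d(-614, l(y)) = 416175 - (-4)*(-614) = 416175 - 1*2456 = 416175 - 2456 = 413719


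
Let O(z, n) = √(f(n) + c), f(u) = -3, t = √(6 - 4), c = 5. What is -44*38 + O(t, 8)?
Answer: -1672 + √2 ≈ -1670.6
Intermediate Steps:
t = √2 ≈ 1.4142
O(z, n) = √2 (O(z, n) = √(-3 + 5) = √2)
-44*38 + O(t, 8) = -44*38 + √2 = -1672 + √2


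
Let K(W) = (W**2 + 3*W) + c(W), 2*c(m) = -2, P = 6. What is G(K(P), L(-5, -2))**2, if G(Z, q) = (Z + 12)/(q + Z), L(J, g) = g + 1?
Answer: 25/16 ≈ 1.5625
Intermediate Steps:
L(J, g) = 1 + g
c(m) = -1 (c(m) = (1/2)*(-2) = -1)
K(W) = -1 + W**2 + 3*W (K(W) = (W**2 + 3*W) - 1 = -1 + W**2 + 3*W)
G(Z, q) = (12 + Z)/(Z + q)
G(K(P), L(-5, -2))**2 = ((12 + (-1 + 6**2 + 3*6))/((-1 + 6**2 + 3*6) + (1 - 2)))**2 = ((12 + (-1 + 36 + 18))/((-1 + 36 + 18) - 1))**2 = ((12 + 53)/(53 - 1))**2 = (65/52)**2 = ((1/52)*65)**2 = (5/4)**2 = 25/16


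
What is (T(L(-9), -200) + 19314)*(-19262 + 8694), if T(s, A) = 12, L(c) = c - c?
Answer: -204237168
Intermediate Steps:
L(c) = 0
(T(L(-9), -200) + 19314)*(-19262 + 8694) = (12 + 19314)*(-19262 + 8694) = 19326*(-10568) = -204237168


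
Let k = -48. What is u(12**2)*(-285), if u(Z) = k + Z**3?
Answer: -850991760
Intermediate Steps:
u(Z) = -48 + Z**3
u(12**2)*(-285) = (-48 + (12**2)**3)*(-285) = (-48 + 144**3)*(-285) = (-48 + 2985984)*(-285) = 2985936*(-285) = -850991760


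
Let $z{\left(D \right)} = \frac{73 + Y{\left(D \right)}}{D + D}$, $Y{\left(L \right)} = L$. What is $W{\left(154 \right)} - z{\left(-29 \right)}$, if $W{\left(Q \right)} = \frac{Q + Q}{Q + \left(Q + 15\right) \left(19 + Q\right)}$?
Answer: $\frac{655534}{852339} \approx 0.7691$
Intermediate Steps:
$z{\left(D \right)} = \frac{73 + D}{2 D}$ ($z{\left(D \right)} = \frac{73 + D}{D + D} = \frac{73 + D}{2 D}$)
$W{\left(Q \right)} = \frac{2 Q}{Q + \left(15 + Q\right) \left(19 + Q\right)}$
$W{\left(154 \right)} - z{\left(-29 \right)} = 2 \cdot 154 \frac{1}{285 + 154^{2} + 35 \cdot 154} - \frac{73 - 29}{2 \left(-29\right)} = 2 \cdot 154 \frac{1}{285 + 23716 + 5390} - \frac{1}{2} \left(- \frac{1}{29}\right) 44 = 2 \cdot 154 \cdot \frac{1}{29391} - - \frac{22}{29} = 2 \cdot 154 \cdot \frac{1}{29391} + \frac{22}{29} = \frac{308}{29391} + \frac{22}{29} = \frac{655534}{852339}$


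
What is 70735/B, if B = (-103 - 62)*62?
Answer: -14147/2046 ≈ -6.9145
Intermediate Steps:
B = -10230 (B = -165*62 = -10230)
70735/B = 70735/(-10230) = 70735*(-1/10230) = -14147/2046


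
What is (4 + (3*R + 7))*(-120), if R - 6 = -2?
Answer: -2760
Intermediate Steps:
R = 4 (R = 6 - 2 = 4)
(4 + (3*R + 7))*(-120) = (4 + (3*4 + 7))*(-120) = (4 + (12 + 7))*(-120) = (4 + 19)*(-120) = 23*(-120) = -2760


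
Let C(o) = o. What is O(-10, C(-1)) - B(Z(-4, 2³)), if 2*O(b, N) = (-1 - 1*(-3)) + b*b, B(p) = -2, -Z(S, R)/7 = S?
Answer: 53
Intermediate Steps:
Z(S, R) = -7*S
O(b, N) = 1 + b²/2 (O(b, N) = ((-1 - 1*(-3)) + b*b)/2 = ((-1 + 3) + b²)/2 = (2 + b²)/2 = 1 + b²/2)
O(-10, C(-1)) - B(Z(-4, 2³)) = (1 + (½)*(-10)²) - 1*(-2) = (1 + (½)*100) + 2 = (1 + 50) + 2 = 51 + 2 = 53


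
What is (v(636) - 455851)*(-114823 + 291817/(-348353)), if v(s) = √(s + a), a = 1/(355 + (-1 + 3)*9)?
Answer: 18233688236193936/348353 - 39999228336*√88486417/129935669 ≈ 5.2340e+10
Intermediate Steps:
a = 1/373 (a = 1/(355 + 2*9) = 1/(355 + 18) = 1/373 ≈ 0.0026810)
v(s) = √(1/373 + s) (v(s) = √(s + 1/373) = √(1/373 + s))
(v(636) - 455851)*(-114823 + 291817/(-348353)) = (√(373 + 139129*636)/373 - 455851)*(-114823 + 291817/(-348353)) = (√(373 + 88486044)/373 - 455851)*(-114823 + 291817*(-1/348353)) = (√88486417/373 - 455851)*(-114823 - 291817/348353) = (-455851 + √88486417/373)*(-39999228336/348353) = 18233688236193936/348353 - 39999228336*√88486417/129935669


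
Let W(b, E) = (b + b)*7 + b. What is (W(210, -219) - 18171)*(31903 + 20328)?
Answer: -784561851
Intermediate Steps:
W(b, E) = 15*b (W(b, E) = (2*b)*7 + b = 14*b + b = 15*b)
(W(210, -219) - 18171)*(31903 + 20328) = (15*210 - 18171)*(31903 + 20328) = (3150 - 18171)*52231 = -15021*52231 = -784561851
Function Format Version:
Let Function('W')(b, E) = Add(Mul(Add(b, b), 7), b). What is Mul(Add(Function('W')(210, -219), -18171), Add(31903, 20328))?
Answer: -784561851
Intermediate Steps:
Function('W')(b, E) = Mul(15, b) (Function('W')(b, E) = Add(Mul(Mul(2, b), 7), b) = Add(Mul(14, b), b) = Mul(15, b))
Mul(Add(Function('W')(210, -219), -18171), Add(31903, 20328)) = Mul(Add(Mul(15, 210), -18171), Add(31903, 20328)) = Mul(Add(3150, -18171), 52231) = Mul(-15021, 52231) = -784561851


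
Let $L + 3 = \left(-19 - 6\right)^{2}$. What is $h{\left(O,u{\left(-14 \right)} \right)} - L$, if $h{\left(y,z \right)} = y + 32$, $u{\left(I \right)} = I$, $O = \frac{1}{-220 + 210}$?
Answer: $- \frac{5901}{10} \approx -590.1$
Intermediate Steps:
$O = - \frac{1}{10}$ ($O = \frac{1}{-10} = - \frac{1}{10} \approx -0.1$)
$h{\left(y,z \right)} = 32 + y$
$L = 622$ ($L = -3 + \left(-19 - 6\right)^{2} = -3 + \left(-25\right)^{2} = -3 + 625 = 622$)
$h{\left(O,u{\left(-14 \right)} \right)} - L = \left(32 - \frac{1}{10}\right) - 622 = \frac{319}{10} - 622 = - \frac{5901}{10}$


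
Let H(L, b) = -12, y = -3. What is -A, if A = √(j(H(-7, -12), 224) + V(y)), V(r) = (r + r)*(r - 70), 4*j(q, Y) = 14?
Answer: -√1766/2 ≈ -21.012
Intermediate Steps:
j(q, Y) = 7/2 (j(q, Y) = (¼)*14 = 7/2)
V(r) = 2*r*(-70 + r) (V(r) = (2*r)*(-70 + r) = 2*r*(-70 + r))
A = √1766/2 (A = √(7/2 + 2*(-3)*(-70 - 3)) = √(7/2 + 2*(-3)*(-73)) = √(7/2 + 438) = √(883/2) = √1766/2 ≈ 21.012)
-A = -√1766/2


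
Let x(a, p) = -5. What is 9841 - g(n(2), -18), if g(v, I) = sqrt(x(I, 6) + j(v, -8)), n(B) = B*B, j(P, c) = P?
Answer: 9841 - I ≈ 9841.0 - 1.0*I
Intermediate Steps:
n(B) = B**2
g(v, I) = sqrt(-5 + v)
9841 - g(n(2), -18) = 9841 - sqrt(-5 + 2**2) = 9841 - sqrt(-5 + 4) = 9841 - sqrt(-1) = 9841 - I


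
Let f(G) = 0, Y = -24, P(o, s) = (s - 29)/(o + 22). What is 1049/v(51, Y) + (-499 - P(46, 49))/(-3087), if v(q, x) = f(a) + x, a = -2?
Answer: -18282253/419832 ≈ -43.547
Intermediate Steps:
P(o, s) = (-29 + s)/(22 + o)
v(q, x) = x (v(q, x) = 0 + x = x)
1049/v(51, Y) + (-499 - P(46, 49))/(-3087) = 1049/(-24) + (-499 - (-29 + 49)/(22 + 46))/(-3087) = 1049*(-1/24) + (-499 - 20/68)*(-1/3087) = -1049/24 + (-499 - 20/68)*(-1/3087) = -1049/24 + (-499 - 1*5/17)*(-1/3087) = -1049/24 + (-499 - 5/17)*(-1/3087) = -1049/24 - 8488/17*(-1/3087) = -1049/24 + 8488/52479 = -18282253/419832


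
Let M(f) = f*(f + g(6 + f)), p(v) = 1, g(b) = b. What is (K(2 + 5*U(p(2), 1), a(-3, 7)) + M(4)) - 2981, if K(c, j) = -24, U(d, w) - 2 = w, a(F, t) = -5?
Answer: -2949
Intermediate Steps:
U(d, w) = 2 + w
M(f) = f*(6 + 2*f) (M(f) = f*(f + (6 + f)) = f*(6 + 2*f))
(K(2 + 5*U(p(2), 1), a(-3, 7)) + M(4)) - 2981 = (-24 + 2*4*(3 + 4)) - 2981 = (-24 + 2*4*7) - 2981 = (-24 + 56) - 2981 = 32 - 2981 = -2949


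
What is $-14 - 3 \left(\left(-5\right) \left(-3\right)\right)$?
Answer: $-59$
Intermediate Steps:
$-14 - 3 \left(\left(-5\right) \left(-3\right)\right) = -14 - 45 = -59$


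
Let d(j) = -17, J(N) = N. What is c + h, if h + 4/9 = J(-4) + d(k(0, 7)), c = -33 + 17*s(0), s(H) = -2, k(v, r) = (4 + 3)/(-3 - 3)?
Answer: -796/9 ≈ -88.444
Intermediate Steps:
k(v, r) = -7/6 (k(v, r) = 7/(-6) = 7*(-⅙) = -7/6)
c = -67 (c = -33 + 17*(-2) = -33 - 34 = -67)
h = -193/9 (h = -4/9 + (-4 - 17) = -4/9 - 21 = -193/9 ≈ -21.444)
c + h = -67 - 193/9 = -796/9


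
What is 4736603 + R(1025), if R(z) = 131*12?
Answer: 4738175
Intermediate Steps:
R(z) = 1572
4736603 + R(1025) = 4736603 + 1572 = 4738175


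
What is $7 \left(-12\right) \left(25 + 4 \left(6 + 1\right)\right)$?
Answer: $-4452$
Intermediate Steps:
$7 \left(-12\right) \left(25 + 4 \left(6 + 1\right)\right) = - 84 \left(25 + 4 \cdot 7\right) = - 84 \left(25 + 28\right) = \left(-84\right) 53 = -4452$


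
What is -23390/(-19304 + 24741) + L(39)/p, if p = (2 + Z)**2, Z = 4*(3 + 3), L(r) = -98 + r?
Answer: -16132423/3675412 ≈ -4.3893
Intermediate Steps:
Z = 24 (Z = 4*6 = 24)
p = 676 (p = (2 + 24)**2 = 26**2 = 676)
-23390/(-19304 + 24741) + L(39)/p = -23390/(-19304 + 24741) + (-98 + 39)/676 = -23390/5437 - 59*1/676 = -23390*1/5437 - 59/676 = -23390/5437 - 59/676 = -16132423/3675412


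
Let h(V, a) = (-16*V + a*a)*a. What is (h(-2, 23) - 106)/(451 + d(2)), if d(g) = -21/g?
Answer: 25594/881 ≈ 29.051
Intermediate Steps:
h(V, a) = a*(a**2 - 16*V) (h(V, a) = (-16*V + a**2)*a = (a**2 - 16*V)*a = a*(a**2 - 16*V))
(h(-2, 23) - 106)/(451 + d(2)) = (23*(23**2 - 16*(-2)) - 106)/(451 - 21/2) = (23*(529 + 32) - 106)/(451 - 21*1/2) = (23*561 - 106)/(451 - 21/2) = (12903 - 106)/(881/2) = 12797*(2/881) = 25594/881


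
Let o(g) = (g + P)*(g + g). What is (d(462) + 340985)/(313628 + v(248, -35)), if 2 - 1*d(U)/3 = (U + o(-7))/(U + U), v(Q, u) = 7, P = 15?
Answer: 7501777/6899970 ≈ 1.0872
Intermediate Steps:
o(g) = 2*g*(15 + g) (o(g) = (g + 15)*(g + g) = (15 + g)*(2*g) = 2*g*(15 + g))
d(U) = 6 - 3*(-112 + U)/(2*U) (d(U) = 6 - 3*(U + 2*(-7)*(15 - 7))/(U + U) = 6 - 3*(U + 2*(-7)*8)/(2*U) = 6 - 3*(U - 112)*1/(2*U) = 6 - 3*(-112 + U)*1/(2*U) = 6 - 3*(-112 + U)/(2*U))
(d(462) + 340985)/(313628 + v(248, -35)) = ((9/2 + 168/462) + 340985)/(313628 + 7) = ((9/2 + 168*(1/462)) + 340985)/313635 = ((9/2 + 4/11) + 340985)*(1/313635) = (107/22 + 340985)*(1/313635) = (7501777/22)*(1/313635) = 7501777/6899970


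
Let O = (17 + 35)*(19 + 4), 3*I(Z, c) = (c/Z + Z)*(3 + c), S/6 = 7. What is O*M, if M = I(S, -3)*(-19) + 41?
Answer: 49036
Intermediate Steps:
S = 42 (S = 6*7 = 42)
I(Z, c) = (3 + c)*(Z + c/Z)/3 (I(Z, c) = ((c/Z + Z)*(3 + c))/3 = ((Z + c/Z)*(3 + c))/3 = ((3 + c)*(Z + c/Z))/3 = (3 + c)*(Z + c/Z)/3)
O = 1196 (O = 52*23 = 1196)
M = 41 (M = ((⅓)*((-3)² + 3*(-3) + 42²*(3 - 3))/42)*(-19) + 41 = ((⅓)*(1/42)*(9 - 9 + 1764*0))*(-19) + 41 = ((⅓)*(1/42)*(9 - 9 + 0))*(-19) + 41 = ((⅓)*(1/42)*0)*(-19) + 41 = 0*(-19) + 41 = 0 + 41 = 41)
O*M = 1196*41 = 49036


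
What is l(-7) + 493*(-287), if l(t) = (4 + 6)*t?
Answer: -141561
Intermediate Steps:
l(t) = 10*t
l(-7) + 493*(-287) = 10*(-7) + 493*(-287) = -70 - 141491 = -141561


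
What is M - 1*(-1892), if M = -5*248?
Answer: 652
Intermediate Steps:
M = -1240
M - 1*(-1892) = -1240 - 1*(-1892) = -1240 + 1892 = 652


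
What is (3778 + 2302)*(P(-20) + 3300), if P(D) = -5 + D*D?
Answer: 22465600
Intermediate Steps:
P(D) = -5 + D**2
(3778 + 2302)*(P(-20) + 3300) = (3778 + 2302)*((-5 + (-20)**2) + 3300) = 6080*((-5 + 400) + 3300) = 6080*(395 + 3300) = 6080*3695 = 22465600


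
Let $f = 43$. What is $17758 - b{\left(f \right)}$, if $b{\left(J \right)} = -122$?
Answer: $17880$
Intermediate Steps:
$17758 - b{\left(f \right)} = 17758 - -122 = 17758 + 122 = 17880$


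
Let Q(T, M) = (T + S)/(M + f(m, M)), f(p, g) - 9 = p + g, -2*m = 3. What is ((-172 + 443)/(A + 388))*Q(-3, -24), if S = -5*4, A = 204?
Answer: 6233/23976 ≈ 0.25997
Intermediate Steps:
m = -3/2 (m = -½*3 = -3/2 ≈ -1.5000)
S = -20
f(p, g) = 9 + g + p (f(p, g) = 9 + (p + g) = 9 + (g + p) = 9 + g + p)
Q(T, M) = (-20 + T)/(15/2 + 2*M) (Q(T, M) = (T - 20)/(M + (9 + M - 3/2)) = (-20 + T)/(M + (15/2 + M)) = (-20 + T)/(15/2 + 2*M))
((-172 + 443)/(A + 388))*Q(-3, -24) = ((-172 + 443)/(204 + 388))*(2*(-20 - 3)/(15 + 4*(-24))) = (271/592)*(2*(-23)/(15 - 96)) = (271*(1/592))*(2*(-23)/(-81)) = 271*(2*(-1/81)*(-23))/592 = (271/592)*(46/81) = 6233/23976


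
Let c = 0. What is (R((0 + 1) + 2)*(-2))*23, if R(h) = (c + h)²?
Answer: -414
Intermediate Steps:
R(h) = h² (R(h) = (0 + h)² = h²)
(R((0 + 1) + 2)*(-2))*23 = (((0 + 1) + 2)²*(-2))*23 = ((1 + 2)²*(-2))*23 = (3²*(-2))*23 = (9*(-2))*23 = -18*23 = -414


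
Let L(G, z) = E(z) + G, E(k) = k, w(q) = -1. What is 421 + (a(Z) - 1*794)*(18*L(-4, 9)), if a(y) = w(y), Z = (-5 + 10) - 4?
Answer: -71129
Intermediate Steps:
Z = 1 (Z = 5 - 4 = 1)
a(y) = -1
L(G, z) = G + z (L(G, z) = z + G = G + z)
421 + (a(Z) - 1*794)*(18*L(-4, 9)) = 421 + (-1 - 1*794)*(18*(-4 + 9)) = 421 + (-1 - 794)*(18*5) = 421 - 795*90 = 421 - 71550 = -71129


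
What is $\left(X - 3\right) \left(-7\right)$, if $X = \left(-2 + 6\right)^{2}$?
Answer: $-91$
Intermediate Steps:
$X = 16$ ($X = 4^{2} = 16$)
$\left(X - 3\right) \left(-7\right) = \left(16 - 3\right) \left(-7\right) = 13 \left(-7\right) = -91$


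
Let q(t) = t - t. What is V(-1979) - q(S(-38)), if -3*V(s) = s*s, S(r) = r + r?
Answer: -3916441/3 ≈ -1.3055e+6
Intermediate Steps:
S(r) = 2*r
q(t) = 0
V(s) = -s**2/3 (V(s) = -s*s/3 = -s**2/3)
V(-1979) - q(S(-38)) = -1/3*(-1979)**2 - 1*0 = -1/3*3916441 + 0 = -3916441/3 + 0 = -3916441/3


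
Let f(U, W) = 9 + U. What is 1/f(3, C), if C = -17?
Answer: 1/12 ≈ 0.083333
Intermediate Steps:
1/f(3, C) = 1/(9 + 3) = 1/12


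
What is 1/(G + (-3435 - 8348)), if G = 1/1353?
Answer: -1353/15942398 ≈ -8.4868e-5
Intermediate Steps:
G = 1/1353 ≈ 0.00073910
1/(G + (-3435 - 8348)) = 1/(1/1353 + (-3435 - 8348)) = 1/(1/1353 - 11783) = 1/(-15942398/1353) = -1353/15942398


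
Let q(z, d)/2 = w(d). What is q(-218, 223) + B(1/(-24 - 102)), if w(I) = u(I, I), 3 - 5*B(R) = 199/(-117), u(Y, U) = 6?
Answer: 1514/117 ≈ 12.940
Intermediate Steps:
B(R) = 110/117 (B(R) = 3/5 - 199/(5*(-117)) = 3/5 - 199*(-1)/(5*117) = 3/5 - 1/5*(-199/117) = 3/5 + 199/585 = 110/117)
w(I) = 6
q(z, d) = 12 (q(z, d) = 2*6 = 12)
q(-218, 223) + B(1/(-24 - 102)) = 12 + 110/117 = 1514/117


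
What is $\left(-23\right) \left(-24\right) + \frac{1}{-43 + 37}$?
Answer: $\frac{3311}{6} \approx 551.83$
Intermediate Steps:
$\left(-23\right) \left(-24\right) + \frac{1}{-43 + 37} = 552 + \frac{1}{-6} = 552 - \frac{1}{6} = \frac{3311}{6}$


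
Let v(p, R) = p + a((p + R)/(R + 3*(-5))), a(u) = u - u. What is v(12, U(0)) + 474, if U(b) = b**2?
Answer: 486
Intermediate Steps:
a(u) = 0
v(p, R) = p (v(p, R) = p + 0 = p)
v(12, U(0)) + 474 = 12 + 474 = 486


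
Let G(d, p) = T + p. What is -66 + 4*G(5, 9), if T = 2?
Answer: -22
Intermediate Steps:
G(d, p) = 2 + p
-66 + 4*G(5, 9) = -66 + 4*(2 + 9) = -66 + 4*11 = -66 + 44 = -22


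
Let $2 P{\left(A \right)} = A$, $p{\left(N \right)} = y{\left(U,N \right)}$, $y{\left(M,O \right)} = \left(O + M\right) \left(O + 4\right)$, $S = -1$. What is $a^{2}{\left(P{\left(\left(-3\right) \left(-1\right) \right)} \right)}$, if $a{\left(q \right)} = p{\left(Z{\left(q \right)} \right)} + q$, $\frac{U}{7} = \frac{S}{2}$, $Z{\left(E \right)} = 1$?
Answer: $121$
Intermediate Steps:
$U = - \frac{7}{2}$ ($U = 7 \left(- \frac{1}{2}\right) = - \frac{7}{2} \approx -3.5$)
$y{\left(M,O \right)} = \left(4 + O\right) \left(M + O\right)$ ($y{\left(M,O \right)} = \left(M + O\right) \left(4 + O\right) = \left(4 + O\right) \left(M + O\right)$)
$p{\left(N \right)} = -14 + N^{2} + \frac{N}{2}$ ($p{\left(N \right)} = N^{2} + 4 \left(- \frac{7}{2}\right) + 4 N - \frac{7 N}{2} = N^{2} - 14 + 4 N - \frac{7 N}{2} = -14 + N^{2} + \frac{N}{2}$)
$P{\left(A \right)} = \frac{A}{2}$
$a{\left(q \right)} = - \frac{25}{2} + q$ ($a{\left(q \right)} = \left(-14 + 1^{2} + \frac{1}{2} \cdot 1\right) + q = \left(-14 + 1 + \frac{1}{2}\right) + q = - \frac{25}{2} + q$)
$a^{2}{\left(P{\left(\left(-3\right) \left(-1\right) \right)} \right)} = \left(- \frac{25}{2} + \frac{\left(-3\right) \left(-1\right)}{2}\right)^{2} = \left(- \frac{25}{2} + \frac{1}{2} \cdot 3\right)^{2} = \left(- \frac{25}{2} + \frac{3}{2}\right)^{2} = \left(-11\right)^{2} = 121$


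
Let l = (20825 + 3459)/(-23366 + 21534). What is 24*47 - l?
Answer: 522695/458 ≈ 1141.3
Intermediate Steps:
l = -6071/458 (l = 24284/(-1832) = 24284*(-1/1832) = -6071/458 ≈ -13.255)
24*47 - l = 24*47 - 1*(-6071/458) = 1128 + 6071/458 = 522695/458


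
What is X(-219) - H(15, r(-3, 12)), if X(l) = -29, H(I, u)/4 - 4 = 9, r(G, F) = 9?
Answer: -81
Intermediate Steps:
H(I, u) = 52 (H(I, u) = 16 + 4*9 = 16 + 36 = 52)
X(-219) - H(15, r(-3, 12)) = -29 - 1*52 = -29 - 52 = -81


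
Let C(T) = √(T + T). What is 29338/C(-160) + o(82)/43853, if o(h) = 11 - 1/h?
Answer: 901/3595946 - 14669*I*√5/20 ≈ 0.00025056 - 1640.0*I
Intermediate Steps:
C(T) = √2*√T (C(T) = √(2*T) = √2*√T)
29338/C(-160) + o(82)/43853 = 29338/((√2*√(-160))) + (11 - 1/82)/43853 = 29338/((√2*(4*I*√10))) + (11 - 1*1/82)*(1/43853) = 29338/((8*I*√5)) + (11 - 1/82)*(1/43853) = 29338*(-I*√5/40) + (901/82)*(1/43853) = -14669*I*√5/20 + 901/3595946 = 901/3595946 - 14669*I*√5/20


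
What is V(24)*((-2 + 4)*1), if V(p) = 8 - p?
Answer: -32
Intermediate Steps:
V(24)*((-2 + 4)*1) = (8 - 1*24)*((-2 + 4)*1) = (8 - 24)*(2*1) = -16*2 = -32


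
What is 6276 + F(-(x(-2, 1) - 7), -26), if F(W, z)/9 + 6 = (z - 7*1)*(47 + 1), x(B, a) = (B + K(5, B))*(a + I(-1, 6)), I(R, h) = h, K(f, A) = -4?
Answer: -8034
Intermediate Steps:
x(B, a) = (-4 + B)*(6 + a) (x(B, a) = (B - 4)*(a + 6) = (-4 + B)*(6 + a))
F(W, z) = -3078 + 432*z (F(W, z) = -54 + 9*((z - 7*1)*(47 + 1)) = -54 + 9*((z - 7)*48) = -54 + 9*((-7 + z)*48) = -54 + 9*(-336 + 48*z) = -54 + (-3024 + 432*z) = -3078 + 432*z)
6276 + F(-(x(-2, 1) - 7), -26) = 6276 + (-3078 + 432*(-26)) = 6276 + (-3078 - 11232) = 6276 - 14310 = -8034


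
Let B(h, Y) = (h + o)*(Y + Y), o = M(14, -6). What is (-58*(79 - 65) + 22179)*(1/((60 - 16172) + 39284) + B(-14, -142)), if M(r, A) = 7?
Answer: 984290875879/23172 ≈ 4.2478e+7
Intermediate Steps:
o = 7
B(h, Y) = 2*Y*(7 + h) (B(h, Y) = (h + 7)*(Y + Y) = (7 + h)*(2*Y) = 2*Y*(7 + h))
(-58*(79 - 65) + 22179)*(1/((60 - 16172) + 39284) + B(-14, -142)) = (-58*(79 - 65) + 22179)*(1/((60 - 16172) + 39284) + 2*(-142)*(7 - 14)) = (-58*14 + 22179)*(1/(-16112 + 39284) + 2*(-142)*(-7)) = (-812 + 22179)*(1/23172 + 1988) = 21367*(1/23172 + 1988) = 21367*(46065937/23172) = 984290875879/23172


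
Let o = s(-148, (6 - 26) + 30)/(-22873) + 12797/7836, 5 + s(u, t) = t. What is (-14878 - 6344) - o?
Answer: -3803971742417/179232828 ≈ -21224.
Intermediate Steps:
s(u, t) = -5 + t
o = 292666601/179232828 (o = (-5 + ((6 - 26) + 30))/(-22873) + 12797/7836 = (-5 + (-20 + 30))*(-1/22873) + 12797*(1/7836) = (-5 + 10)*(-1/22873) + 12797/7836 = 5*(-1/22873) + 12797/7836 = -5/22873 + 12797/7836 = 292666601/179232828 ≈ 1.6329)
(-14878 - 6344) - o = (-14878 - 6344) - 1*292666601/179232828 = -21222 - 292666601/179232828 = -3803971742417/179232828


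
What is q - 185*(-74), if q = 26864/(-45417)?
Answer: 621731866/45417 ≈ 13689.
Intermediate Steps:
q = -26864/45417 (q = 26864*(-1/45417) = -26864/45417 ≈ -0.59150)
q - 185*(-74) = -26864/45417 - 185*(-74) = -26864/45417 + 13690 = 621731866/45417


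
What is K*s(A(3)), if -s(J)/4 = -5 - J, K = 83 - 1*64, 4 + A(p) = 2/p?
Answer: 380/3 ≈ 126.67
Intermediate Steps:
A(p) = -4 + 2/p
K = 19 (K = 83 - 64 = 19)
s(J) = 20 + 4*J (s(J) = -4*(-5 - J) = 20 + 4*J)
K*s(A(3)) = 19*(20 + 4*(-4 + 2/3)) = 19*(20 + 4*(-10/3)) = 19*(20 - 40/3) = 19*(20/3) = 380/3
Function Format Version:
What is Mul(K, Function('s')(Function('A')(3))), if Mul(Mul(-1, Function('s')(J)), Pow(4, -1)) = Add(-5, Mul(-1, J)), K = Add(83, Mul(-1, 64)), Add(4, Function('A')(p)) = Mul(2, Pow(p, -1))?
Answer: Rational(380, 3) ≈ 126.67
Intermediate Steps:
Function('A')(p) = Add(-4, Mul(2, Pow(p, -1)))
K = 19 (K = Add(83, -64) = 19)
Function('s')(J) = Add(20, Mul(4, J)) (Function('s')(J) = Mul(-4, Add(-5, Mul(-1, J))) = Add(20, Mul(4, J)))
Mul(K, Function('s')(Function('A')(3))) = Mul(19, Add(20, Mul(4, Add(-4, Mul(2, Pow(3, -1)))))) = Mul(19, Add(20, Mul(4, Add(-4, Mul(2, Rational(1, 3)))))) = Mul(19, Add(20, Mul(4, Add(-4, Rational(2, 3))))) = Mul(19, Add(20, Mul(4, Rational(-10, 3)))) = Mul(19, Add(20, Rational(-40, 3))) = Mul(19, Rational(20, 3)) = Rational(380, 3)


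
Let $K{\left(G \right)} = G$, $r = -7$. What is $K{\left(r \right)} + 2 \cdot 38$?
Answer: $69$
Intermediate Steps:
$K{\left(r \right)} + 2 \cdot 38 = -7 + 2 \cdot 38 = -7 + 76 = 69$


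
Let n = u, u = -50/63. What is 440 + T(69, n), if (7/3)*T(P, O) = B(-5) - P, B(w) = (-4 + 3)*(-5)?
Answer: 2888/7 ≈ 412.57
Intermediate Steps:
u = -50/63 (u = -50*1/63 = -50/63 ≈ -0.79365)
B(w) = 5 (B(w) = -1*(-5) = 5)
n = -50/63 ≈ -0.79365
T(P, O) = 15/7 - 3*P/7 (T(P, O) = 3*(5 - P)/7 = 15/7 - 3*P/7)
440 + T(69, n) = 440 + (15/7 - 3/7*69) = 440 + (15/7 - 207/7) = 440 - 192/7 = 2888/7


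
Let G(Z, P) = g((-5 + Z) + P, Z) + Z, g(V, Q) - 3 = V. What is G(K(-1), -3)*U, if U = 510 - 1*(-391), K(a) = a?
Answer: -6307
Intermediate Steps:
g(V, Q) = 3 + V
G(Z, P) = -2 + P + 2*Z (G(Z, P) = (3 + ((-5 + Z) + P)) + Z = (3 + (-5 + P + Z)) + Z = (-2 + P + Z) + Z = -2 + P + 2*Z)
U = 901 (U = 510 + 391 = 901)
G(K(-1), -3)*U = (-2 - 3 + 2*(-1))*901 = (-2 - 3 - 2)*901 = -7*901 = -6307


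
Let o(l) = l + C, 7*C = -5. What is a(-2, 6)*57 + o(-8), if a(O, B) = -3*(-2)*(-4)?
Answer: -9637/7 ≈ -1376.7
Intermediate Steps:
C = -5/7 (C = (⅐)*(-5) = -5/7 ≈ -0.71429)
a(O, B) = -24 (a(O, B) = 6*(-4) = -24)
o(l) = -5/7 + l (o(l) = l - 5/7 = -5/7 + l)
a(-2, 6)*57 + o(-8) = -24*57 + (-5/7 - 8) = -1368 - 61/7 = -9637/7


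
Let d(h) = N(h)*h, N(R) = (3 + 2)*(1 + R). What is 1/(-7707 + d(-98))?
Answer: 1/39823 ≈ 2.5111e-5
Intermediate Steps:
N(R) = 5 + 5*R (N(R) = 5*(1 + R) = 5 + 5*R)
d(h) = h*(5 + 5*h) (d(h) = (5 + 5*h)*h = h*(5 + 5*h))
1/(-7707 + d(-98)) = 1/(-7707 + 5*(-98)*(1 - 98)) = 1/(-7707 + 5*(-98)*(-97)) = 1/(-7707 + 47530) = 1/39823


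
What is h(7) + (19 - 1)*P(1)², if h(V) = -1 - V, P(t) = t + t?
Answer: 64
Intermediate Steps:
P(t) = 2*t
h(7) + (19 - 1)*P(1)² = (-1 - 1*7) + (19 - 1)*(2*1)² = (-1 - 7) + 18*2² = -8 + 18*4 = -8 + 72 = 64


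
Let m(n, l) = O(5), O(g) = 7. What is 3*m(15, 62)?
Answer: 21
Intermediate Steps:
m(n, l) = 7
3*m(15, 62) = 3*7 = 21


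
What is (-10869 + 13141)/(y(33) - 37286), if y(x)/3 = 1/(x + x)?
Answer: -49984/820291 ≈ -0.060934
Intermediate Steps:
y(x) = 3/(2*x) (y(x) = 3/(x + x) = 3/((2*x)) = 3*(1/(2*x)) = 3/(2*x))
(-10869 + 13141)/(y(33) - 37286) = (-10869 + 13141)/((3/2)/33 - 37286) = 2272/((3/2)*(1/33) - 37286) = 2272/(1/22 - 37286) = 2272/(-820291/22) = 2272*(-22/820291) = -49984/820291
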